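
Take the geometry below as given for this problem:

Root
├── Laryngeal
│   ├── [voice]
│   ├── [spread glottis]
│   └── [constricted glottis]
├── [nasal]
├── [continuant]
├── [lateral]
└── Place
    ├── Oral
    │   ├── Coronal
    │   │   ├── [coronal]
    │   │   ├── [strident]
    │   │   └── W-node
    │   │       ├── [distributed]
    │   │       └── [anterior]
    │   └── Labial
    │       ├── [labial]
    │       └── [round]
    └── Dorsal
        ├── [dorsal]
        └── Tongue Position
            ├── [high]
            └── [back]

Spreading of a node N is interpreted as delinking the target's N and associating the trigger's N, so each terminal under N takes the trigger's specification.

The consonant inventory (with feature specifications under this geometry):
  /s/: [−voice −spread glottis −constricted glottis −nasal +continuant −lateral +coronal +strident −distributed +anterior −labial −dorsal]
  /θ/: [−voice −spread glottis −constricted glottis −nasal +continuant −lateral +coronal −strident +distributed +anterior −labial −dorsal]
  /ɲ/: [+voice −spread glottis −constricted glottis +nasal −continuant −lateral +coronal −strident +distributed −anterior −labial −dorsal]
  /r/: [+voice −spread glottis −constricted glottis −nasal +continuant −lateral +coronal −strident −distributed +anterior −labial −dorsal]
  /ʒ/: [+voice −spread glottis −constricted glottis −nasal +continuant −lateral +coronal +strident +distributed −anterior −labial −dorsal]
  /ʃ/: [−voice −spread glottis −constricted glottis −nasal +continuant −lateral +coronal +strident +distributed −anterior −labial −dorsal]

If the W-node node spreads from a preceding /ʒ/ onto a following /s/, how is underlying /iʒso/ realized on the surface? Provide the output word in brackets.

[iʒʃo]

Terminals under W-node in this geometry: [distributed], [anterior].
Spreading W-node from /ʒ/ onto /s/ replaces those values with /ʒ/'s: [+distributed], [−anterior]. Features outside W-node ([voice], [spread glottis], [constricted glottis], …) stay as in /s/.
Among the inventory, only /ʃ/ has exactly this specification, giving the surface form [iʒʃo].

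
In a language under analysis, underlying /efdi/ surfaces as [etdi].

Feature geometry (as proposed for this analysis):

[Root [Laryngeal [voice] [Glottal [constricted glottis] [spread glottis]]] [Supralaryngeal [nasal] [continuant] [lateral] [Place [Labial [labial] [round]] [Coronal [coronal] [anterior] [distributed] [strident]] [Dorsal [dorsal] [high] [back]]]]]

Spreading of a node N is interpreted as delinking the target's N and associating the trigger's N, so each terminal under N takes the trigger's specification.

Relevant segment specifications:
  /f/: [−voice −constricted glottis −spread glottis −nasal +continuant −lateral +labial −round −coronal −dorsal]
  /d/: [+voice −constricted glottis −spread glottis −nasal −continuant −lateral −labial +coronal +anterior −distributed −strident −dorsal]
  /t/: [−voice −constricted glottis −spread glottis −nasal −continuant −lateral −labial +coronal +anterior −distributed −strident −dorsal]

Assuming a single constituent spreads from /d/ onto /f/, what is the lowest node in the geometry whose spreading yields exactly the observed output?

Supralaryngeal

Comparing /f/ with its surface form [t], the features that change are [continuant], [labial], [round], [coronal], [anterior], [distributed], [strident].
In this geometry the lowest node dominating all of them is Supralaryngeal: every daughter of Supralaryngeal dominates only a proper subset, so no lower node suffices.
Spreading Supralaryngeal from /d/ overwrites each of those terminals with /d/'s values, yielding exactly [t].
[voice] — on which /d/ differs from /f/ — is unchanged, so Root cannot have spread; the constituent is no larger than Supralaryngeal.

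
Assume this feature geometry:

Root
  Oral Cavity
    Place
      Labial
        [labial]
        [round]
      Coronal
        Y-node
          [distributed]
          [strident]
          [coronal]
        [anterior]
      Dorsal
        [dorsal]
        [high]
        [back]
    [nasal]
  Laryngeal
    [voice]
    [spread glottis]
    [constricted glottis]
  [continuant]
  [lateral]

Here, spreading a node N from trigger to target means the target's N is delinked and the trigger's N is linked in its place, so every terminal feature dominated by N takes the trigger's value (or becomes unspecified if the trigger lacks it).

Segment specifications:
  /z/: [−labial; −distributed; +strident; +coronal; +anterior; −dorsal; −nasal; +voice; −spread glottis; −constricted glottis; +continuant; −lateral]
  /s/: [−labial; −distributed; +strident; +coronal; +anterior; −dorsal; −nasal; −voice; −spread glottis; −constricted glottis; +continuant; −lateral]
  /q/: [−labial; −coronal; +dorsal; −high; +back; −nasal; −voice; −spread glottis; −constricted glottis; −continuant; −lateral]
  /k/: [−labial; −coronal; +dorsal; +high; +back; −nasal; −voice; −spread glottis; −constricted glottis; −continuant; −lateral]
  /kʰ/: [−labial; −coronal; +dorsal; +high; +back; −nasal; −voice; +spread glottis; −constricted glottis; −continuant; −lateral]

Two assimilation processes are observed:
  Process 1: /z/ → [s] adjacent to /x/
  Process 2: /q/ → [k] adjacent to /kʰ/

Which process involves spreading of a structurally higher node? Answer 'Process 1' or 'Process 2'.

Process 1 alters [voice]; the lowest dominating node is [voice] (depth 2 from Root).
Process 2 alters [high]; the lowest dominating node is [high] (depth 4 from Root).
Depth 2 < depth 4; Process 1 involves the structurally higher constituent [voice].

Process 1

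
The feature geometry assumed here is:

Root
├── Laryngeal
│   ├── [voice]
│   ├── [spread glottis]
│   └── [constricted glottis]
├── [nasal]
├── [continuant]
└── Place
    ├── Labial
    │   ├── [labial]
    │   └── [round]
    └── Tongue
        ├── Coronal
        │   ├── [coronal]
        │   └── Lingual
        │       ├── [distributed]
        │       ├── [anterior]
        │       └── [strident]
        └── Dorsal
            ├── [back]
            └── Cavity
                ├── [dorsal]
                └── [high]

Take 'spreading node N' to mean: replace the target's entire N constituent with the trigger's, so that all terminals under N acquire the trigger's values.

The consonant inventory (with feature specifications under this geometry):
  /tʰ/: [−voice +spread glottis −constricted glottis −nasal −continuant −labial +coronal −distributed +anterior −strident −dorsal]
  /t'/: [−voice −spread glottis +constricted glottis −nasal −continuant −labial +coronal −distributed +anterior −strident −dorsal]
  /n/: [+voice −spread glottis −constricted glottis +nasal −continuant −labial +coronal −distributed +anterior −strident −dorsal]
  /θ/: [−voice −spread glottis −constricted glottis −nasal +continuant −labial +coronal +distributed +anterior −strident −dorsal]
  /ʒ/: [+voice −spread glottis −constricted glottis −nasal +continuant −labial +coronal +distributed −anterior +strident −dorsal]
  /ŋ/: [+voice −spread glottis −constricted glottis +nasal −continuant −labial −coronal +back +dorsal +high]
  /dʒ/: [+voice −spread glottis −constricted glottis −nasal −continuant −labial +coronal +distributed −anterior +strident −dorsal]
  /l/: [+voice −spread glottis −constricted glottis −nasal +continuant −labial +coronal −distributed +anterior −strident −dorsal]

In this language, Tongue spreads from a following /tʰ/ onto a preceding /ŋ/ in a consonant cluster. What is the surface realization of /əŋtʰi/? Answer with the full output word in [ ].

Tongue immediately or transitively dominates [coronal], [distributed], [anterior], [strident], [back], [dorsal], [high].
After delinking /ŋ/'s Tongue and linking /tʰ/'s, the affected terminals become [+coronal], [−distributed], [+anterior], [−strident], [−dorsal]; [voice], [spread glottis], [constricted glottis], … (outside Tongue) are retained from /ŋ/.
The resulting bundle matches /n/ in the inventory; substituting it for /ŋ/ gives [əntʰi].

[əntʰi]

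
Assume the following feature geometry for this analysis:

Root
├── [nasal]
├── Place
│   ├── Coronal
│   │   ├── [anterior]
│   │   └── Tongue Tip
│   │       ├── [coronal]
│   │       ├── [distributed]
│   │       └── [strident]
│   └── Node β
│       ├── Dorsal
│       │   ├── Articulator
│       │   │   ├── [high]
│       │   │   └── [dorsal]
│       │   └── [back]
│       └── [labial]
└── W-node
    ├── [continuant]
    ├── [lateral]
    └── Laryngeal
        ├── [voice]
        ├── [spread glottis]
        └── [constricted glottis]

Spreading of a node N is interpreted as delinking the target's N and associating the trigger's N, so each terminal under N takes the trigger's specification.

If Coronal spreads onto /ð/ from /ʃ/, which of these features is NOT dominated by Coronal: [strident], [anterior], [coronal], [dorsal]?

The terminals dominated by Coronal are [anterior], [coronal], [distributed], [strident].
[anterior], [strident], [coronal] all lie under Coronal, so they are overwritten when Coronal spreads.
[dorsal] is not within the Coronal subtree (it hangs from Articulator), so /ð/'s [dorsal] value survives.

[dorsal]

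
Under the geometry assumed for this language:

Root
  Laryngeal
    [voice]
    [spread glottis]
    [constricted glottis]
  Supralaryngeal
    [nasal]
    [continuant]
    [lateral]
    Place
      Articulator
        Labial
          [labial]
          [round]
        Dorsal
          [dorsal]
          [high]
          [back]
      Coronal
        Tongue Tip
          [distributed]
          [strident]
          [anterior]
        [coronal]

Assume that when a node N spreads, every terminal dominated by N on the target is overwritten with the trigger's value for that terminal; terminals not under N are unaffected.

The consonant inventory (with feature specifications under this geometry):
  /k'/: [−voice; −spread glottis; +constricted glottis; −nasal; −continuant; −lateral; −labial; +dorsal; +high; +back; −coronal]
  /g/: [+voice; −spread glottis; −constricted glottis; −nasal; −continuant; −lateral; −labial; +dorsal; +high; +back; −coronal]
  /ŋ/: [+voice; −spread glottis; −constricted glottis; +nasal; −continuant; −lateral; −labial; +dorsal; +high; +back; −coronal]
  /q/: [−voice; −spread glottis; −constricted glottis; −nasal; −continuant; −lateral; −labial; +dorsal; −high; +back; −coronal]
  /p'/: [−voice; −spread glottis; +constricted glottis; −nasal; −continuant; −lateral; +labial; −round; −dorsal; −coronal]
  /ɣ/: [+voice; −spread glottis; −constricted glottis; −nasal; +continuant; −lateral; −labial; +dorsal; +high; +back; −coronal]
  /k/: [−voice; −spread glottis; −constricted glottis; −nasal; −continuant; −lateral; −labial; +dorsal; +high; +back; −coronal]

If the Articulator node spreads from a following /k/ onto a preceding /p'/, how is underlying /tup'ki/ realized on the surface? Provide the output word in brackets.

[tuk'ki]

The Articulator node dominates the terminals [labial], [round], [dorsal], [high], [back].
Spreading Articulator from /k/ onto /p'/ replaces those values with /k/'s: [−labial], [+dorsal], [+high], [+back]. Features outside Articulator ([voice], [spread glottis], [constricted glottis], …) stay as in /p'/.
The resulting bundle matches /k'/ in the inventory; substituting it for /p'/ gives [tuk'ki].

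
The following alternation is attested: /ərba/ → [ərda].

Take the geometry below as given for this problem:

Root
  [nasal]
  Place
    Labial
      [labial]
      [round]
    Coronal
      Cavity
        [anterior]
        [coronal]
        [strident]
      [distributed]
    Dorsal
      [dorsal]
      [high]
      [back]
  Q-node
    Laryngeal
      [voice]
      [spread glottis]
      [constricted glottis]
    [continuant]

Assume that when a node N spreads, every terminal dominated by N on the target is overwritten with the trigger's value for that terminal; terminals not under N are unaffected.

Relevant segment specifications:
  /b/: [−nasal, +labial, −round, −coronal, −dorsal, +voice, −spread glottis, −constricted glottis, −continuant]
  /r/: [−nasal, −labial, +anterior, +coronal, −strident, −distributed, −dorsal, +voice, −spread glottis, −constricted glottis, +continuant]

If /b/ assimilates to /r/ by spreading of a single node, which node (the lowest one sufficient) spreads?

/b/ and [d] differ in [labial], [round], [coronal], [anterior], [distributed], [strident]; every other specified feature is identical.
Tracing each changed feature up the tree, the paths first meet at Place; any lower node misses at least one of them.
Spreading Place from /r/ overwrites each of those terminals with /r/'s values, yielding exactly [d].
[continuant] — on which /r/ differs from /b/ — is unchanged, so Root cannot have spread; the constituent is no larger than Place.

Place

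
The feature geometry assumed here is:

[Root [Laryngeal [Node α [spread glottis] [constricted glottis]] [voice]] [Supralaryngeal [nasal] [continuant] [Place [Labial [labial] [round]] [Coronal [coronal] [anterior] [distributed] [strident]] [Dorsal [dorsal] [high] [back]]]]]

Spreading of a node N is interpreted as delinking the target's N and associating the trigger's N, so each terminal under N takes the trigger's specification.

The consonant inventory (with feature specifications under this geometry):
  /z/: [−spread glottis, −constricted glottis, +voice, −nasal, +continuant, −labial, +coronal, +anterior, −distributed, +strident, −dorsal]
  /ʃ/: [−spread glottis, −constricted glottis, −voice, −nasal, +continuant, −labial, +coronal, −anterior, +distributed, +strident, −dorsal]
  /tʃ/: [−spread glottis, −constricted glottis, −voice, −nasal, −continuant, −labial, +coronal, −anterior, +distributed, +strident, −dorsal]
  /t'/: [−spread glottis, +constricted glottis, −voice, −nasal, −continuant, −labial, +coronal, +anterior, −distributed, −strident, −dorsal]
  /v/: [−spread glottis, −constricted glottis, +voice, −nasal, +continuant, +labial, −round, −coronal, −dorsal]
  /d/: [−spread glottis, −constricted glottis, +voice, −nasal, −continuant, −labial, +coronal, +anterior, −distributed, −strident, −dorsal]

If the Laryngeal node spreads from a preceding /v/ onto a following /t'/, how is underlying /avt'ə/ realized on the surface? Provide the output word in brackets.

Terminals under Laryngeal in this geometry: [spread glottis], [constricted glottis], [voice].
After delinking /t'/'s Laryngeal and linking /v/'s, the affected terminals become [−spread glottis], [−constricted glottis], [+voice]; [nasal], [continuant], [labial], … (outside Laryngeal) are retained from /t'/.
The resulting bundle matches /d/ in the inventory; substituting it for /t'/ gives [avdə].

[avdə]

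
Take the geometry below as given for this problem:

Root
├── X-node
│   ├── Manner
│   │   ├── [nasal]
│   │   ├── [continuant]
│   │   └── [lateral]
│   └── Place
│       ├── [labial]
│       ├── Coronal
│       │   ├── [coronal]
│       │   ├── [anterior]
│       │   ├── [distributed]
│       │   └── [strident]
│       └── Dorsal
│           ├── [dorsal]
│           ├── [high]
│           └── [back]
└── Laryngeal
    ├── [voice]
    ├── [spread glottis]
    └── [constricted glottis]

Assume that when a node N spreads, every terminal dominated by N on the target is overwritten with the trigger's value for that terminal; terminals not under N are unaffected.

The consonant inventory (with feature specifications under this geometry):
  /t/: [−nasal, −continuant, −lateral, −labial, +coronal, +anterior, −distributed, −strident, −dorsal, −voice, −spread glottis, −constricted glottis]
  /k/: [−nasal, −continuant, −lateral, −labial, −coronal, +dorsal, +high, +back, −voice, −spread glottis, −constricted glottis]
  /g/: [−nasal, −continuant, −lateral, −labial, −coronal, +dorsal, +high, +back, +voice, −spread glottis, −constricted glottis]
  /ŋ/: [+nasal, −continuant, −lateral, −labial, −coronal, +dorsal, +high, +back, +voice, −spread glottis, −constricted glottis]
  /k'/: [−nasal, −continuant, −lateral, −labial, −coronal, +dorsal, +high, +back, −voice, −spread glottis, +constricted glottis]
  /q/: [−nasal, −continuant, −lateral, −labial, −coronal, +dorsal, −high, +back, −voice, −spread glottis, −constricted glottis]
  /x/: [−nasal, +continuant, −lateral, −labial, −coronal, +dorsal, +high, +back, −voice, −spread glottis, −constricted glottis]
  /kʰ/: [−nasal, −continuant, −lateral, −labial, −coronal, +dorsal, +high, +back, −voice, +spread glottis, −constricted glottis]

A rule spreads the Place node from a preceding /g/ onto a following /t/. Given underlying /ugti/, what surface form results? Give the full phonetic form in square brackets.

[ugki]

Place immediately or transitively dominates [labial], [coronal], [anterior], [distributed], [strident], [dorsal], [high], [back].
After delinking /t/'s Place and linking /g/'s, the affected terminals become [−labial], [−coronal], [+dorsal], [+high], [+back]; [nasal], [continuant], [lateral], … (outside Place) are retained from /t/.
This feature bundle is that of [k], so /ugti/ surfaces as [ugki].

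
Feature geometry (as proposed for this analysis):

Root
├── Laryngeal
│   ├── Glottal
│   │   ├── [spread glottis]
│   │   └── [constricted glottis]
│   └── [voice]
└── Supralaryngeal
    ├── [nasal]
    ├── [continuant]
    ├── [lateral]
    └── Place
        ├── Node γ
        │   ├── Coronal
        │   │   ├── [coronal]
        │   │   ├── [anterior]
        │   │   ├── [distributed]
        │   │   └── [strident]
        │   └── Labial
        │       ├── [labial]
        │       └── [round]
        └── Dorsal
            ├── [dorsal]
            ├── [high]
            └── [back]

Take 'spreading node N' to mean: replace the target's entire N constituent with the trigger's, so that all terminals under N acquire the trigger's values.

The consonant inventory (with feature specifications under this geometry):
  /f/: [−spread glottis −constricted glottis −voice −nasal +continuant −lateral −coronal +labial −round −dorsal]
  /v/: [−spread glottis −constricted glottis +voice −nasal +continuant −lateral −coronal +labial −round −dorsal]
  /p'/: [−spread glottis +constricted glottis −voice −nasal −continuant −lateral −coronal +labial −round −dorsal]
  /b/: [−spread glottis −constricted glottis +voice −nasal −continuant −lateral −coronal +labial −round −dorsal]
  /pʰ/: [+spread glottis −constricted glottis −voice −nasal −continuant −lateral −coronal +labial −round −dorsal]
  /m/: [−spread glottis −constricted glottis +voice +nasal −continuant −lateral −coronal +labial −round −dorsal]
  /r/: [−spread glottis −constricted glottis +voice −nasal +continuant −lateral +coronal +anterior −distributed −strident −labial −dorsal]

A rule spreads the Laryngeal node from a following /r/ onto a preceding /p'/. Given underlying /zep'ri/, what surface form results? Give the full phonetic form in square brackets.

[zebri]

Laryngeal immediately or transitively dominates [spread glottis], [constricted glottis], [voice].
After delinking /p'/'s Laryngeal and linking /r/'s, the affected terminals become [−spread glottis], [−constricted glottis], [+voice]; [nasal], [continuant], [lateral], … (outside Laryngeal) are retained from /p'/.
Among the inventory, only /b/ has exactly this specification, giving the surface form [zebri].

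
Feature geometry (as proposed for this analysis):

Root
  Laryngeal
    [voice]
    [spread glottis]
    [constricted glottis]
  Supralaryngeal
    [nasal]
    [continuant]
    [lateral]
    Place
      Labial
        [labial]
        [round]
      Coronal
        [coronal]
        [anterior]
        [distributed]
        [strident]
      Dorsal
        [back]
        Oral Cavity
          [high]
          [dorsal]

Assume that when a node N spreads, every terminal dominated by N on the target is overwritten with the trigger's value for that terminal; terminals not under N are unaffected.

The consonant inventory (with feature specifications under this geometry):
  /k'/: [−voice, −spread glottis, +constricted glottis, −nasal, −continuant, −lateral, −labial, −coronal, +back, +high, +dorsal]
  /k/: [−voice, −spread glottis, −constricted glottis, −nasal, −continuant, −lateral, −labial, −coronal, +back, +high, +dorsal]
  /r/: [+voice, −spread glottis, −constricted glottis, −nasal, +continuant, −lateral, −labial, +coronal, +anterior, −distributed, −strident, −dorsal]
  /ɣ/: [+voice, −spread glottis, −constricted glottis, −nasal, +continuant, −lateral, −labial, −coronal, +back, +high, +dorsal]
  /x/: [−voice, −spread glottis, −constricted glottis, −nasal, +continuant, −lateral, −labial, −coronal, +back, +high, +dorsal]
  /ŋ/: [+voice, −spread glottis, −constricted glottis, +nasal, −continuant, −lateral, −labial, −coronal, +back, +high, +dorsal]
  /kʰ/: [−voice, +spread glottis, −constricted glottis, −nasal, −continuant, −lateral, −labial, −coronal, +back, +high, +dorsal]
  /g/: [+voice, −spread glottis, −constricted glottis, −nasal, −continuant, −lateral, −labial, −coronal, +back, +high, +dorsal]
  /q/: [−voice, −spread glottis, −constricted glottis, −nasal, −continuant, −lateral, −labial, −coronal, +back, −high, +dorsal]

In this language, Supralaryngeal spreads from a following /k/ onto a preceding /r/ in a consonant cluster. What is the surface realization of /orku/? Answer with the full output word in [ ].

[ogku]

The Supralaryngeal node dominates the terminals [nasal], [continuant], [lateral], [labial], [round], [coronal], [anterior], [distributed], [strident], [back], [high], [dorsal].
After delinking /r/'s Supralaryngeal and linking /k/'s, the affected terminals become [−nasal], [−continuant], [−lateral], [−labial], [−coronal], [+back], [+high], [+dorsal]; [voice], [spread glottis], [constricted glottis] (outside Supralaryngeal) are retained from /r/.
Among the inventory, only /g/ has exactly this specification, giving the surface form [ogku].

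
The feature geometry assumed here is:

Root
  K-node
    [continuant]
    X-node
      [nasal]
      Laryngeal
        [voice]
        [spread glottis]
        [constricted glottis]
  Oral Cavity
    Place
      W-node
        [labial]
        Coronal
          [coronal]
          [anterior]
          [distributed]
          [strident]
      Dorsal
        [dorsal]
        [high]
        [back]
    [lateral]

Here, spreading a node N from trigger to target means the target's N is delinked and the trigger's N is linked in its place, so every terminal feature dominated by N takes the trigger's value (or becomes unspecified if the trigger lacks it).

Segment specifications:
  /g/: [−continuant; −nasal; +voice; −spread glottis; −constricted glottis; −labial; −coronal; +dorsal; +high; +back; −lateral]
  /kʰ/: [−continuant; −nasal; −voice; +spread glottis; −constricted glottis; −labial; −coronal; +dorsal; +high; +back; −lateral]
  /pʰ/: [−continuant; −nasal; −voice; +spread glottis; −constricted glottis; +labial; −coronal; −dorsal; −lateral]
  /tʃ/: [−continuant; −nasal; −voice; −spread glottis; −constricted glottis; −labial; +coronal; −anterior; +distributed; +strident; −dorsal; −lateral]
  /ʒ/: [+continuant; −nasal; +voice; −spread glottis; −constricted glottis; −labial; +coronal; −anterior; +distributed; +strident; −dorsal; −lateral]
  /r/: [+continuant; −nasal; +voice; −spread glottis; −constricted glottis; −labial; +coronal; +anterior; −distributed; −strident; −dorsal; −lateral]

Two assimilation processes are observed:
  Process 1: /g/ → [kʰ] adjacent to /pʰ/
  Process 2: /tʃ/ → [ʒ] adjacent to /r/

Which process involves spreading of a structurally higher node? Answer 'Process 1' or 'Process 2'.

Process 1: the features that change are [voice], [spread glottis]; the minimal node is Laryngeal (depth 3).
Process 2: the features that change are [voice], [continuant]; the minimal node is K-node (depth 1).
K-node is closer to Root than Laryngeal, so Process 2 spreads the higher node.

Process 2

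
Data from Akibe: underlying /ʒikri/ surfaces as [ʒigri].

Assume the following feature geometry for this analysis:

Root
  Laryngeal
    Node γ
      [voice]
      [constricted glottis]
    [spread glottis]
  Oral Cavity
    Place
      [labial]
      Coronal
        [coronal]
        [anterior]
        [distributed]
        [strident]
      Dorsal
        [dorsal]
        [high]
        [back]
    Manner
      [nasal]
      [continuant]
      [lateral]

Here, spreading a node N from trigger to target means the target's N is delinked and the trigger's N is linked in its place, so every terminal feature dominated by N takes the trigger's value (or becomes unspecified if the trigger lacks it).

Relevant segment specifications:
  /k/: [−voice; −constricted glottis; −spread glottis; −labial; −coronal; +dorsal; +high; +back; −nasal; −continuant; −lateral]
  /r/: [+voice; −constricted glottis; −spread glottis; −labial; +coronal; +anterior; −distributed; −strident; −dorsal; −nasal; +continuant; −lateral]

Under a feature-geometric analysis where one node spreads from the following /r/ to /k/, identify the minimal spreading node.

/k/ and [g] differ in [voice]; every other specified feature is identical.
With a single altered terminal, the smallest constituent that could spread is that terminal — [voice].
[coronal], [continuant] stay as in /k/ although /r/ differs there, so no node dominating them spread; among the remaining candidates [voice] is the lowest that derives the output.

[voice]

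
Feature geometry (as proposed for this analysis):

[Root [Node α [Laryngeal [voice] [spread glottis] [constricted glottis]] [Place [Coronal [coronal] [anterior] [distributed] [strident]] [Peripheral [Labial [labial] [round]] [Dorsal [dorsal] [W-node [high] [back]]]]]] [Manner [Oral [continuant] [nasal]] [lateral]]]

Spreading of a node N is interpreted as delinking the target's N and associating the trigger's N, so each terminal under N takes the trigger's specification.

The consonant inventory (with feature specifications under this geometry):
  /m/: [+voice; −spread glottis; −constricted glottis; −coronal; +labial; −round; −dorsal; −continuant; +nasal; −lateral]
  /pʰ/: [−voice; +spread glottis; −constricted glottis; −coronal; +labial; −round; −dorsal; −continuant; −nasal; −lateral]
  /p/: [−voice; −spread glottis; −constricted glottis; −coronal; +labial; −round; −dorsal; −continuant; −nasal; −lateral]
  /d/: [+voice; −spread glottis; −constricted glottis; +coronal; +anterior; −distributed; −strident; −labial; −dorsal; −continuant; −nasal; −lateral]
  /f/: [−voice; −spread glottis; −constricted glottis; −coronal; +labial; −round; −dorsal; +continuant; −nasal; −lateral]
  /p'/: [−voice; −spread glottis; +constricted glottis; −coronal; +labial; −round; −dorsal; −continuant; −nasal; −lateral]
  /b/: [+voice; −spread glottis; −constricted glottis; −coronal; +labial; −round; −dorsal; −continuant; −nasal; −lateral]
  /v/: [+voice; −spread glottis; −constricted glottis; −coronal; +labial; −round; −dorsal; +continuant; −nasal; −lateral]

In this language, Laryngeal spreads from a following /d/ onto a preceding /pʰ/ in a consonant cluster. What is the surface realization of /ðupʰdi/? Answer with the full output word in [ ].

Laryngeal immediately or transitively dominates [voice], [spread glottis], [constricted glottis].
After delinking /pʰ/'s Laryngeal and linking /d/'s, the affected terminals become [+voice], [−spread glottis], [−constricted glottis]; [coronal], [labial], [round], … (outside Laryngeal) are retained from /pʰ/.
Among the inventory, only /b/ has exactly this specification, giving the surface form [ðubdi].

[ðubdi]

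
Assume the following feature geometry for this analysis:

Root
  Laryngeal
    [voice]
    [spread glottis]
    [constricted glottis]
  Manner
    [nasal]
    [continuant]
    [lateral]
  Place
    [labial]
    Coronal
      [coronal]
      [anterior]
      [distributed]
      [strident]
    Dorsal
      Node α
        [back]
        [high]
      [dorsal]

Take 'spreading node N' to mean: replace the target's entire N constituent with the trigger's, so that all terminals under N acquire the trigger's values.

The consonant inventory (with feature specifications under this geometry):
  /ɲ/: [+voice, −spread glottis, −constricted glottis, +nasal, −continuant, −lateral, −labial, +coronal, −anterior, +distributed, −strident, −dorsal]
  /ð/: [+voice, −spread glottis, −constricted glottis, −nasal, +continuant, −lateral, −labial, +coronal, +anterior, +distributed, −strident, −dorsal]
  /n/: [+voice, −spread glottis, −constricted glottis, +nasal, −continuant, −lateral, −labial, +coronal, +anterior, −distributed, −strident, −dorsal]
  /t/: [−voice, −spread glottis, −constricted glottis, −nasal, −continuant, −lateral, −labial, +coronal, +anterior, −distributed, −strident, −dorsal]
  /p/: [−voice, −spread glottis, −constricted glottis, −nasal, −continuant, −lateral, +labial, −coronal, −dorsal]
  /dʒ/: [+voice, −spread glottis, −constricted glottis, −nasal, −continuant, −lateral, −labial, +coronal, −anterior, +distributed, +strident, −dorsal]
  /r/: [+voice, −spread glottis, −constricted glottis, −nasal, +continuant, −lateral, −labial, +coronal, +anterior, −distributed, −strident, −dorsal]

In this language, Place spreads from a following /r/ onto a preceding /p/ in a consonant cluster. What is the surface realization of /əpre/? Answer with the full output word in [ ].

Place immediately or transitively dominates [labial], [coronal], [anterior], [distributed], [strident], [back], [high], [dorsal].
Spreading Place from /r/ onto /p/ replaces those values with /r/'s: [−labial], [+coronal], [+anterior], [−distributed], [−strident], [−dorsal]. Features outside Place ([voice], [spread glottis], [constricted glottis], …) stay as in /p/.
The resulting bundle matches /t/ in the inventory; substituting it for /p/ gives [ətre].

[ətre]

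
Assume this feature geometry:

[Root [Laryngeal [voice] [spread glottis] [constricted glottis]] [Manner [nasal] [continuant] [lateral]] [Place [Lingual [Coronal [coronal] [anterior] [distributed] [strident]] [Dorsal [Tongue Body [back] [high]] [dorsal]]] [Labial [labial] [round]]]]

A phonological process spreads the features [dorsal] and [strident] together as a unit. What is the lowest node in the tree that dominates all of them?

Lingual

[dorsal] is immediately dominated by Dorsal.
[strident] is immediately dominated by Coronal.
The listed terminals split across distinct daughters of Lingual, so Lingual itself is the smallest node containing them all.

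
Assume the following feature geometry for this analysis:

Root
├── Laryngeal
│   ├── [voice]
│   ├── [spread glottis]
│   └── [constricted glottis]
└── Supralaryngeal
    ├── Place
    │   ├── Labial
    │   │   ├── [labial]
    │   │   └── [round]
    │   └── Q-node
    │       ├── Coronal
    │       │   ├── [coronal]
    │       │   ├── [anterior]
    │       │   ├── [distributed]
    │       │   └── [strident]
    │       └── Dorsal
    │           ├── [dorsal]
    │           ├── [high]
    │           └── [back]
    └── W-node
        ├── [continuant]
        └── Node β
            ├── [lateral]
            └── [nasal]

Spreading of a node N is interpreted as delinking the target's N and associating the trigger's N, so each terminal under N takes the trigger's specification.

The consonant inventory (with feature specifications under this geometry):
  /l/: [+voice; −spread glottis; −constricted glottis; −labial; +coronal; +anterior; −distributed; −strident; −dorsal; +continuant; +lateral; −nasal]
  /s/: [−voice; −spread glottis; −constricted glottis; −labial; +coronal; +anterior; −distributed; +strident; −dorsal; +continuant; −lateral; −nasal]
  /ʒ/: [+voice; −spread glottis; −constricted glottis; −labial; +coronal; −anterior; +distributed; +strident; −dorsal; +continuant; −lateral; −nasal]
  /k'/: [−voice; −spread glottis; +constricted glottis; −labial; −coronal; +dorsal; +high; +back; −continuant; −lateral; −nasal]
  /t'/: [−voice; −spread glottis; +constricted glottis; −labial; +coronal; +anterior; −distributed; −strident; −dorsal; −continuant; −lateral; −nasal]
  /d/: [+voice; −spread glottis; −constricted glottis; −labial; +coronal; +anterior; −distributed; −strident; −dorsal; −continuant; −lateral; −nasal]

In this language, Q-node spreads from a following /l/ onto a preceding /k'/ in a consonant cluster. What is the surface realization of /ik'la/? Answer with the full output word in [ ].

The Q-node node dominates the terminals [coronal], [anterior], [distributed], [strident], [dorsal], [high], [back].
Spreading Q-node from /l/ onto /k'/ replaces those values with /l/'s: [+coronal], [+anterior], [−distributed], [−strident], [−dorsal]. Features outside Q-node ([voice], [spread glottis], [constricted glottis], …) stay as in /k'/.
The resulting bundle matches /t'/ in the inventory; substituting it for /k'/ gives [it'la].

[it'la]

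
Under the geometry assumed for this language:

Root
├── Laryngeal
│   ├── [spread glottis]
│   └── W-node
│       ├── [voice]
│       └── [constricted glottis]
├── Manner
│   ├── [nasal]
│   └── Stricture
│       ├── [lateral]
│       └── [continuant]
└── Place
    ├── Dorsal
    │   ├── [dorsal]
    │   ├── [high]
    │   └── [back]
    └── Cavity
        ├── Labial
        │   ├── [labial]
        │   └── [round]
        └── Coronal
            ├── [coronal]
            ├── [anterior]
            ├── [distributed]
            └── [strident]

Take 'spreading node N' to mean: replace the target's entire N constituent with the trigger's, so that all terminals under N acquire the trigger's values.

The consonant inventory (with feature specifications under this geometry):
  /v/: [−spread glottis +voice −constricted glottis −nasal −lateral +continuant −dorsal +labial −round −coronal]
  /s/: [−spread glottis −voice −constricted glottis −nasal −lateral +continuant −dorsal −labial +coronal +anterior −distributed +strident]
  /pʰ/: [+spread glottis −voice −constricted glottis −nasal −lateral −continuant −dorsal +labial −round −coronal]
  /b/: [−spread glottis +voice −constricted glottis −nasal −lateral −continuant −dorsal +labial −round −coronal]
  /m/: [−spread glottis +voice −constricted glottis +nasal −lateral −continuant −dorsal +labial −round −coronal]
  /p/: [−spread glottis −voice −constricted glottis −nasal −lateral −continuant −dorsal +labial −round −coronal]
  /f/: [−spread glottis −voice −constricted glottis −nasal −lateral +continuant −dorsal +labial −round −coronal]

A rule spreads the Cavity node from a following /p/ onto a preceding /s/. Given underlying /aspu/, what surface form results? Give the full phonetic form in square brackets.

Terminals under Cavity in this geometry: [labial], [round], [coronal], [anterior], [distributed], [strident].
Spreading Cavity from /p/ onto /s/ replaces those values with /p/'s: [+labial], [−round], [−coronal]. Features outside Cavity ([spread glottis], [voice], [constricted glottis], …) stay as in /s/.
Among the inventory, only /f/ has exactly this specification, giving the surface form [afpu].

[afpu]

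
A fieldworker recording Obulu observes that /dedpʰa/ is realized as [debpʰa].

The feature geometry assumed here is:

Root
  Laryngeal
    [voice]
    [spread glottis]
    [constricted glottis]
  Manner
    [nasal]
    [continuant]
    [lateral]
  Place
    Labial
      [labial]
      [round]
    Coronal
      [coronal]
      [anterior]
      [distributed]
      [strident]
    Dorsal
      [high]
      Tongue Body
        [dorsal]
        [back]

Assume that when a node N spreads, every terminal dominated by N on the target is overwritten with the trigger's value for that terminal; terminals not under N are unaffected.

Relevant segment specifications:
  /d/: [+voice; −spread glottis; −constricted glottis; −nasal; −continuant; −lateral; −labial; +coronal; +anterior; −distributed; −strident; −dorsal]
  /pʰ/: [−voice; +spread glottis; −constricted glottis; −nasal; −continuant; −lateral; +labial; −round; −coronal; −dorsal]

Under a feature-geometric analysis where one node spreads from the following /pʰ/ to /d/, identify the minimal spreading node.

The alternation /d/ → [b] changes [labial], [round], [coronal], [anterior], [distributed], [strident] and nothing else.
The smallest constituent containing every changed terminal is Place — each of its daughters lacks at least one of the affected features.
Spreading Place from /pʰ/ overwrites each of those terminals with /pʰ/'s values, yielding exactly [b].
Since [spread glottis], [voice] are preserved even though /pʰ/ disagrees there, no node above Place spread.

Place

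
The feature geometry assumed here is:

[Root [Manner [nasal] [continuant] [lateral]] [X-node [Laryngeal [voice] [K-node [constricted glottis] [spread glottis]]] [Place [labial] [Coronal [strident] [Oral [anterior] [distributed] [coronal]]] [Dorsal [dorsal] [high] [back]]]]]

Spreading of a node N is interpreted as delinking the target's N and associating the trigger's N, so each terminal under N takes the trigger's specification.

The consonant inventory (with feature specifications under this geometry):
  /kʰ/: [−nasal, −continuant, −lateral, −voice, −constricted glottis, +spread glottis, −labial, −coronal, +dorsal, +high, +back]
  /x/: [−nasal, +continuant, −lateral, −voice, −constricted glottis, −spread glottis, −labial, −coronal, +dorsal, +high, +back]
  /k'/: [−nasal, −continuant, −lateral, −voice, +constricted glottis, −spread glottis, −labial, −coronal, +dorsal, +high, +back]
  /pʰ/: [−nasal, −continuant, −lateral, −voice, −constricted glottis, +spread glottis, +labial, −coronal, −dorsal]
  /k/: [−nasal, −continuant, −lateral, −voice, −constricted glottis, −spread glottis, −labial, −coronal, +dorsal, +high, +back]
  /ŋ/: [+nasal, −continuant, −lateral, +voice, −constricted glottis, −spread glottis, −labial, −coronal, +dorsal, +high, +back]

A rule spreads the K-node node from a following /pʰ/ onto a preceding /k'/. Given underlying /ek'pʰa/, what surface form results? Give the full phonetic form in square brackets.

K-node immediately or transitively dominates [constricted glottis], [spread glottis].
Spreading K-node from /pʰ/ onto /k'/ replaces those values with /pʰ/'s: [−constricted glottis], [+spread glottis]. Features outside K-node ([nasal], [continuant], [lateral], …) stay as in /k'/.
This feature bundle is that of [kʰ], so /ek'pʰa/ surfaces as [ekʰpʰa].

[ekʰpʰa]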